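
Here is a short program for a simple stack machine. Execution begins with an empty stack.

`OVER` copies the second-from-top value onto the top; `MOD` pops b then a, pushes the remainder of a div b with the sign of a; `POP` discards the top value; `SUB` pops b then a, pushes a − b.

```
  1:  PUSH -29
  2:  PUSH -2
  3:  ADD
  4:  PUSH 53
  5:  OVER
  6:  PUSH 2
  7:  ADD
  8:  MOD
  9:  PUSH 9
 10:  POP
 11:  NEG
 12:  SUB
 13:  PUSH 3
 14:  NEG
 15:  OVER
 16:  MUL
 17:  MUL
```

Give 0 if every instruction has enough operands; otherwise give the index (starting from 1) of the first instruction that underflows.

0

PUSH -29 : -29
PUSH -2  : -29 -2
ADD      : -31
PUSH 53  : -31 53
OVER     : -31 53 -31
PUSH 2   : -31 53 -31 2
ADD      : -31 53 -29
MOD      : -31 24
PUSH 9   : -31 24 9
POP      : -31 24
NEG      : -31 -24
SUB      : -7
PUSH 3   : -7 3
NEG      : -7 -3
OVER     : -7 -3 -7
MUL      : -7 21
MUL      : -147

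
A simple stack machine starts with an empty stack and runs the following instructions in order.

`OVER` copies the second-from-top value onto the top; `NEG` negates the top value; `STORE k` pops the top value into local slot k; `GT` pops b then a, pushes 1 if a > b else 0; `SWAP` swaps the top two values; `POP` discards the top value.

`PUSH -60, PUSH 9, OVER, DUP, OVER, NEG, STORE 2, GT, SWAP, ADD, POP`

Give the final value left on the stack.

-60

PUSH -60 : -60
PUSH 9   : -60 9
OVER     : -60 9 -60
DUP      : -60 9 -60 -60
OVER     : -60 9 -60 -60 -60
NEG      : -60 9 -60 -60 60
STORE 2  : -60 9 -60 -60
GT       : -60 9 0
SWAP     : -60 0 9
ADD      : -60 9
POP      : -60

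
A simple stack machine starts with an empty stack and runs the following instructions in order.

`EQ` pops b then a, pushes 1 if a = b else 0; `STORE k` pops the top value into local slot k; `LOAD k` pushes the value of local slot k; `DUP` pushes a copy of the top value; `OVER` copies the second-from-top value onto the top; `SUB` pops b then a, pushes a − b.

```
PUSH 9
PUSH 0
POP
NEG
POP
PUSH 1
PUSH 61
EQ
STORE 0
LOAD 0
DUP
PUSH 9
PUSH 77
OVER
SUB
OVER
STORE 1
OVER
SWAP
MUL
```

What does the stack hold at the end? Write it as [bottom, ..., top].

[0, 0, 9, 612]

PUSH 9   [9]
PUSH 0   [9, 0]
POP      [9]
NEG      [-9]
POP      []
PUSH 1   [1]
PUSH 61  [1, 61]
EQ       [0]
STORE 0  []
LOAD 0   [0]
DUP      [0, 0]
PUSH 9   [0, 0, 9]
PUSH 77  [0, 0, 9, 77]
OVER     [0, 0, 9, 77, 9]
SUB      [0, 0, 9, 68]
OVER     [0, 0, 9, 68, 9]
STORE 1  [0, 0, 9, 68]
OVER     [0, 0, 9, 68, 9]
SWAP     [0, 0, 9, 9, 68]
MUL      [0, 0, 9, 612]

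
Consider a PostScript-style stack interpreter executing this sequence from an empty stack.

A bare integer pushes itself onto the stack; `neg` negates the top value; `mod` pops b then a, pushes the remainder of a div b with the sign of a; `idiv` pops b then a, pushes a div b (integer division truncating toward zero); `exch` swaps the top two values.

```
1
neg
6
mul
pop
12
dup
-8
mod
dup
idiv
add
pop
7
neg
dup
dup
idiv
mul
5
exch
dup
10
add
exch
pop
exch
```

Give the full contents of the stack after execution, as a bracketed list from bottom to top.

[3, 5]

1    -> 1
neg  -> -1
6    -> -1 6
mul  -> -6
pop  -> (empty)
12   -> 12
dup  -> 12 12
-8   -> 12 12 -8
mod  -> 12 4
dup  -> 12 4 4
idiv -> 12 1
add  -> 13
pop  -> (empty)
7    -> 7
neg  -> -7
dup  -> -7 -7
dup  -> -7 -7 -7
idiv -> -7 1
mul  -> -7
5    -> -7 5
exch -> 5 -7
dup  -> 5 -7 -7
10   -> 5 -7 -7 10
add  -> 5 -7 3
exch -> 5 3 -7
pop  -> 5 3
exch -> 3 5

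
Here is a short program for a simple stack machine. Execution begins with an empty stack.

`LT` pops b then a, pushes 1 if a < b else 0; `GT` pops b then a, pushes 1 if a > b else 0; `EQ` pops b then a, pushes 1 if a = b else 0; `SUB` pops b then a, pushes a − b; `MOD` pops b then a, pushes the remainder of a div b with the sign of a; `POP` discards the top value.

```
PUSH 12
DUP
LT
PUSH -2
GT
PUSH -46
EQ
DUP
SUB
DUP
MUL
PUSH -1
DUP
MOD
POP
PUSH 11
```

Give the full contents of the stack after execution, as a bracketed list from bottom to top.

[0, 11]

PUSH 12   [12]
DUP       [12, 12]
LT        [0]
PUSH -2   [0, -2]
GT        [1]
PUSH -46  [1, -46]
EQ        [0]
DUP       [0, 0]
SUB       [0]
DUP       [0, 0]
MUL       [0]
PUSH -1   [0, -1]
DUP       [0, -1, -1]
MOD       [0, 0]
POP       [0]
PUSH 11   [0, 11]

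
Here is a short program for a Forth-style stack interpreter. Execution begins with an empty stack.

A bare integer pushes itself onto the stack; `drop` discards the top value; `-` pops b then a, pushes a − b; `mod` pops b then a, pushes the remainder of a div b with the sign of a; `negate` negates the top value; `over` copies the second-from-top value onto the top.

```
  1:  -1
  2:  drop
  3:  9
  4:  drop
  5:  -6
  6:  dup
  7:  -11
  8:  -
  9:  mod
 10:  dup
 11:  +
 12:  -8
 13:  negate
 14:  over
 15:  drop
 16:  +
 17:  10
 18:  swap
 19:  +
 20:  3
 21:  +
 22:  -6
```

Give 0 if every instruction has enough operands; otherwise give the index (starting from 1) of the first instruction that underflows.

0

-1     : -1
drop   : (empty)
9      : 9
drop   : (empty)
-6     : -6
dup    : -6 -6
-11    : -6 -6 -11
-      : -6 5
mod    : -1
dup    : -1 -1
+      : -2
-8     : -2 -8
negate : -2 8
over   : -2 8 -2
drop   : -2 8
+      : 6
10     : 6 10
swap   : 10 6
+      : 16
3      : 16 3
+      : 19
-6     : 19 -6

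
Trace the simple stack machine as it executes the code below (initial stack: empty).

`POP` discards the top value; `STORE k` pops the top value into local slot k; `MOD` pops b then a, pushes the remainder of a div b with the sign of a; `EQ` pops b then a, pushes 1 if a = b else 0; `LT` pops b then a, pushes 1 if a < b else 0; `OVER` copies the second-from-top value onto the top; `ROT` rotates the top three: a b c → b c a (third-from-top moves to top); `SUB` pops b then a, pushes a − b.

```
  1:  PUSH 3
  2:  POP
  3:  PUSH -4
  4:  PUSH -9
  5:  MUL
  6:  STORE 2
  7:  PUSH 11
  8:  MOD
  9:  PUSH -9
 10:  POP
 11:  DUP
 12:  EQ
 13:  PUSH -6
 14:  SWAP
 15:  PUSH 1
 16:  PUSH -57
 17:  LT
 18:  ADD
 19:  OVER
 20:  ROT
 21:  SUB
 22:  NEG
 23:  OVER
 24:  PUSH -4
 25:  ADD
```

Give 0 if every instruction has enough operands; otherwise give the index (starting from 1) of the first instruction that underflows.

8

PUSH 3  : [3]
POP     : []
PUSH -4 : [-4]
PUSH -9 : [-4, -9]
MUL     : [36]
STORE 2 : []
PUSH 11 : [11]
MOD  — needs 2 operands, stack has 1 → underflow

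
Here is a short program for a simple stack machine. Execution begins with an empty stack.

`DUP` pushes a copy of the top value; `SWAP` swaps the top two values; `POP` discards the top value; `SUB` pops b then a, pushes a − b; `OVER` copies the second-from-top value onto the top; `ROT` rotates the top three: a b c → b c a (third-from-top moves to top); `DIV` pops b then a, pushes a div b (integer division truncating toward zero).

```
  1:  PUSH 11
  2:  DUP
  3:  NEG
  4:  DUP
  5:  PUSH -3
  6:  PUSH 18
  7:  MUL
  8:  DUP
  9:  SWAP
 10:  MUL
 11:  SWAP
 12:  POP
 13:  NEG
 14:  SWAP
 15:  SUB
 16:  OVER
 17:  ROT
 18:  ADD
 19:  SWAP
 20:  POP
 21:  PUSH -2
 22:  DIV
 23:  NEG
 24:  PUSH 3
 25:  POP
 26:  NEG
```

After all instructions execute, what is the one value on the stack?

PUSH 11 : [11]
DUP     : [11, 11]
NEG     : [11, -11]
DUP     : [11, -11, -11]
PUSH -3 : [11, -11, -11, -3]
PUSH 18 : [11, -11, -11, -3, 18]
MUL     : [11, -11, -11, -54]
DUP     : [11, -11, -11, -54, -54]
SWAP    : [11, -11, -11, -54, -54]
MUL     : [11, -11, -11, 2916]
SWAP    : [11, -11, 2916, -11]
POP     : [11, -11, 2916]
NEG     : [11, -11, -2916]
SWAP    : [11, -2916, -11]
SUB     : [11, -2905]
OVER    : [11, -2905, 11]
ROT     : [-2905, 11, 11]
ADD     : [-2905, 22]
SWAP    : [22, -2905]
POP     : [22]
PUSH -2 : [22, -2]
DIV     : [-11]
NEG     : [11]
PUSH 3  : [11, 3]
POP     : [11]
NEG     : [-11]

-11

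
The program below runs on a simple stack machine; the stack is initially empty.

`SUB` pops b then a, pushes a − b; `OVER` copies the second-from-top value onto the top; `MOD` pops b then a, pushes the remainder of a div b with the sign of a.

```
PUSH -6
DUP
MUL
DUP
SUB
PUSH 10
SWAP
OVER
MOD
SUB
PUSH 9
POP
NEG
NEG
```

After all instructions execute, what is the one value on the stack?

PUSH -6  [-6]
DUP      [-6, -6]
MUL      [36]
DUP      [36, 36]
SUB      [0]
PUSH 10  [0, 10]
SWAP     [10, 0]
OVER     [10, 0, 10]
MOD      [10, 0]
SUB      [10]
PUSH 9   [10, 9]
POP      [10]
NEG      [-10]
NEG      [10]

10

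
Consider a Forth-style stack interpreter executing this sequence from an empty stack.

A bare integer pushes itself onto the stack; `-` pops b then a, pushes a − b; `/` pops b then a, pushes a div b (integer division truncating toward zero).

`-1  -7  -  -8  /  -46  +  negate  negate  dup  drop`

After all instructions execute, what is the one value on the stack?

-46

-1     -> [-1]
-7     -> [-1, -7]
-      -> [6]
-8     -> [6, -8]
/      -> [0]
-46    -> [0, -46]
+      -> [-46]
negate -> [46]
negate -> [-46]
dup    -> [-46, -46]
drop   -> [-46]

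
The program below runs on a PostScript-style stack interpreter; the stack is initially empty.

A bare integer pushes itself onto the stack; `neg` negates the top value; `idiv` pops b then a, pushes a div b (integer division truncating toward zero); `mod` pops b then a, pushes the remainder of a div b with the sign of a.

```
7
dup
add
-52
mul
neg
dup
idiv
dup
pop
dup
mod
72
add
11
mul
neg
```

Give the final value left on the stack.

-792

7    → [7]
dup  → [7, 7]
add  → [14]
-52  → [14, -52]
mul  → [-728]
neg  → [728]
dup  → [728, 728]
idiv → [1]
dup  → [1, 1]
pop  → [1]
dup  → [1, 1]
mod  → [0]
72   → [0, 72]
add  → [72]
11   → [72, 11]
mul  → [792]
neg  → [-792]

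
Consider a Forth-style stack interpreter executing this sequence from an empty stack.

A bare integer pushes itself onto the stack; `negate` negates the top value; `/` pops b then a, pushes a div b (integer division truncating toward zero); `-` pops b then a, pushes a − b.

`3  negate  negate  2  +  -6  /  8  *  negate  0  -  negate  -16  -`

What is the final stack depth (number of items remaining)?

3      : [3]
negate : [-3]
negate : [3]
2      : [3, 2]
+      : [5]
-6     : [5, -6]
/      : [0]
8      : [0, 8]
*      : [0]
negate : [0]
0      : [0, 0]
-      : [0]
negate : [0]
-16    : [0, -16]
-      : [16]

1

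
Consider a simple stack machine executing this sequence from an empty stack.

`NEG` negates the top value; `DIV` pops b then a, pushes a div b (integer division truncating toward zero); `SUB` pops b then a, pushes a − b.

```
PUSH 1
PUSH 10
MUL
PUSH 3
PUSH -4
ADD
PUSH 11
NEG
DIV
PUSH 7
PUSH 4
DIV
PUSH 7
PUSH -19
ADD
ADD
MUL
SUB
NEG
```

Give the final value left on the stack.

PUSH 1   -> 1
PUSH 10  -> 1 10
MUL      -> 10
PUSH 3   -> 10 3
PUSH -4  -> 10 3 -4
ADD      -> 10 -1
PUSH 11  -> 10 -1 11
NEG      -> 10 -1 -11
DIV      -> 10 0
PUSH 7   -> 10 0 7
PUSH 4   -> 10 0 7 4
DIV      -> 10 0 1
PUSH 7   -> 10 0 1 7
PUSH -19 -> 10 0 1 7 -19
ADD      -> 10 0 1 -12
ADD      -> 10 0 -11
MUL      -> 10 0
SUB      -> 10
NEG      -> -10

-10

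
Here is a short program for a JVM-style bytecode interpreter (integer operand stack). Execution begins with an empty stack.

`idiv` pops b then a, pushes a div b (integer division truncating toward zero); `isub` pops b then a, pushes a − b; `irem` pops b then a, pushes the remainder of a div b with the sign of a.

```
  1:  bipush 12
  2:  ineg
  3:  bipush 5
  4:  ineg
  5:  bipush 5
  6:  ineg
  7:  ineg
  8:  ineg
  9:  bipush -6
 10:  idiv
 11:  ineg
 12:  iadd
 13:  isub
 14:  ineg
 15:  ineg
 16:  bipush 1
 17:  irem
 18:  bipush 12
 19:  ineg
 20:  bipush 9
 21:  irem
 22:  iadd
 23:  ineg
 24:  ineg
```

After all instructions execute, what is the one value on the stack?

bipush 12 -> [12]
ineg      -> [-12]
bipush 5  -> [-12, 5]
ineg      -> [-12, -5]
bipush 5  -> [-12, -5, 5]
ineg      -> [-12, -5, -5]
ineg      -> [-12, -5, 5]
ineg      -> [-12, -5, -5]
bipush -6 -> [-12, -5, -5, -6]
idiv      -> [-12, -5, 0]
ineg      -> [-12, -5, 0]
iadd      -> [-12, -5]
isub      -> [-7]
ineg      -> [7]
ineg      -> [-7]
bipush 1  -> [-7, 1]
irem      -> [0]
bipush 12 -> [0, 12]
ineg      -> [0, -12]
bipush 9  -> [0, -12, 9]
irem      -> [0, -3]
iadd      -> [-3]
ineg      -> [3]
ineg      -> [-3]

-3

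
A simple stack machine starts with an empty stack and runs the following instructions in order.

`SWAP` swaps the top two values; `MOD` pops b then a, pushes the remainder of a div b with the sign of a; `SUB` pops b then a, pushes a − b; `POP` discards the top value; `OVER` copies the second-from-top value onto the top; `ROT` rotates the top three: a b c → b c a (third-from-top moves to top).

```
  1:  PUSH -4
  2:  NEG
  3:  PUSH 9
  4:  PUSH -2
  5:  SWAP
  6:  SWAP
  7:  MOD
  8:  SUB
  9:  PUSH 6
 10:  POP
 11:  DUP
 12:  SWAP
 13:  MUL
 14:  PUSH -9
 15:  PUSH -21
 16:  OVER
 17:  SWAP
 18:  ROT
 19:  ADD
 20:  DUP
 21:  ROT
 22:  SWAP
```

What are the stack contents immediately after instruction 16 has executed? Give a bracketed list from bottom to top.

[9, -9, -21, -9]

PUSH -4   -4
NEG       4
PUSH 9    4 9
PUSH -2   4 9 -2
SWAP      4 -2 9
SWAP      4 9 -2
MOD       4 1
SUB       3
PUSH 6    3 6
POP       3
DUP       3 3
SWAP      3 3
MUL       9
PUSH -9   9 -9
PUSH -21  9 -9 -21
OVER      9 -9 -21 -9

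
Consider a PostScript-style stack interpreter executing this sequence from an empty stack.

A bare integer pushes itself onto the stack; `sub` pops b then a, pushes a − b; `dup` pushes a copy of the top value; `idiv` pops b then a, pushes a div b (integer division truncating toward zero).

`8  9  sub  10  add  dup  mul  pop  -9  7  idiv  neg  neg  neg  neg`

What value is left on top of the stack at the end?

-1

8     8
9     8 9
sub   -1
10    -1 10
add   9
dup   9 9
mul   81
pop   (empty)
-9    -9
7     -9 7
idiv  -1
neg   1
neg   -1
neg   1
neg   -1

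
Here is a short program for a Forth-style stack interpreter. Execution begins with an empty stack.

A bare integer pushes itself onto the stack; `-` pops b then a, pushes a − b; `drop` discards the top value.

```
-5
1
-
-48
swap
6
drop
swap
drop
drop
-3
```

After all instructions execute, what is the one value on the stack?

-5   : [-5]
1    : [-5, 1]
-    : [-6]
-48  : [-6, -48]
swap : [-48, -6]
6    : [-48, -6, 6]
drop : [-48, -6]
swap : [-6, -48]
drop : [-6]
drop : []
-3   : [-3]

-3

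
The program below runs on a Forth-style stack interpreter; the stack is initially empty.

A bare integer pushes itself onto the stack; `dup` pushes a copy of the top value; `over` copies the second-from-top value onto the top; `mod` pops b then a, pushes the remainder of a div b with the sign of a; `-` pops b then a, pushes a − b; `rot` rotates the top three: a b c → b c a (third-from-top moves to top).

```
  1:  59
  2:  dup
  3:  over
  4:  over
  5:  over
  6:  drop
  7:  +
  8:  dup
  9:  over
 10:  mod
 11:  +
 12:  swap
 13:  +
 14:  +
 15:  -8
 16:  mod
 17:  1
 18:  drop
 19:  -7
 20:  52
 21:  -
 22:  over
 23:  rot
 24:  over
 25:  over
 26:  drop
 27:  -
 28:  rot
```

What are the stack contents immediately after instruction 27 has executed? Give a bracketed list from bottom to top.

[-59, 4, 0]

59    59
dup   59 59
over  59 59 59
over  59 59 59 59
over  59 59 59 59 59
drop  59 59 59 59
+     59 59 118
dup   59 59 118 118
over  59 59 118 118 118
mod   59 59 118 0
+     59 59 118
swap  59 118 59
+     59 177
+     236
-8    236 -8
mod   4
1     4 1
drop  4
-7    4 -7
52    4 -7 52
-     4 -59
over  4 -59 4
rot   -59 4 4
over  -59 4 4 4
over  -59 4 4 4 4
drop  -59 4 4 4
-     -59 4 0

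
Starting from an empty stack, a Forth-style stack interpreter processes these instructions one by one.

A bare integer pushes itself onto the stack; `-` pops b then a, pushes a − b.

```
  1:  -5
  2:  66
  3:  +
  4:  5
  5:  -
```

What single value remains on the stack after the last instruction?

56

-5  [-5]
66  [-5, 66]
+   [61]
5   [61, 5]
-   [56]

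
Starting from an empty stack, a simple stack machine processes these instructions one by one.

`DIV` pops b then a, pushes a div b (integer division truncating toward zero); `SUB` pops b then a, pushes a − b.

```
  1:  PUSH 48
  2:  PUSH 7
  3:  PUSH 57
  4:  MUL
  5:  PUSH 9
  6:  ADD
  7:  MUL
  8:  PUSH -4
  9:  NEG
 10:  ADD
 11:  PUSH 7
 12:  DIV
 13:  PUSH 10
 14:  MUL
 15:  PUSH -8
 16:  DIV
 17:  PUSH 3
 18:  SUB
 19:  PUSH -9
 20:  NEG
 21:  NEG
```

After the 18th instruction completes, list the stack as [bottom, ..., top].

PUSH 48  48
PUSH 7   48 7
PUSH 57  48 7 57
MUL      48 399
PUSH 9   48 399 9
ADD      48 408
MUL      19584
PUSH -4  19584 -4
NEG      19584 4
ADD      19588
PUSH 7   19588 7
DIV      2798
PUSH 10  2798 10
MUL      27980
PUSH -8  27980 -8
DIV      -3497
PUSH 3   -3497 3
SUB      -3500

[-3500]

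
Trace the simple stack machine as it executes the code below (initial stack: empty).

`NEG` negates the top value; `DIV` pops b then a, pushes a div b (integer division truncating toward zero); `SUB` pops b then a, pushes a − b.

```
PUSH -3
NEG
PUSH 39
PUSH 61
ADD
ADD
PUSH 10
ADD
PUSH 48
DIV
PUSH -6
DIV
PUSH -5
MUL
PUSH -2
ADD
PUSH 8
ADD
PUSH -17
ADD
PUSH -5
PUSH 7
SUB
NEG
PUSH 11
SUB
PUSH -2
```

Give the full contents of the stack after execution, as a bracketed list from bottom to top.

[-11, 1, -2]

PUSH -3  → -3
NEG      → 3
PUSH 39  → 3 39
PUSH 61  → 3 39 61
ADD      → 3 100
ADD      → 103
PUSH 10  → 103 10
ADD      → 113
PUSH 48  → 113 48
DIV      → 2
PUSH -6  → 2 -6
DIV      → 0
PUSH -5  → 0 -5
MUL      → 0
PUSH -2  → 0 -2
ADD      → -2
PUSH 8   → -2 8
ADD      → 6
PUSH -17 → 6 -17
ADD      → -11
PUSH -5  → -11 -5
PUSH 7   → -11 -5 7
SUB      → -11 -12
NEG      → -11 12
PUSH 11  → -11 12 11
SUB      → -11 1
PUSH -2  → -11 1 -2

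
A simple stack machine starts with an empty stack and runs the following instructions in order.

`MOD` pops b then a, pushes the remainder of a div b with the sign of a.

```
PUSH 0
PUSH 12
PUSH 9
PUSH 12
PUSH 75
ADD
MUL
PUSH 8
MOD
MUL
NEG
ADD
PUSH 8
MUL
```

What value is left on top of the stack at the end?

-672

PUSH 0  -> [0]
PUSH 12 -> [0, 12]
PUSH 9  -> [0, 12, 9]
PUSH 12 -> [0, 12, 9, 12]
PUSH 75 -> [0, 12, 9, 12, 75]
ADD     -> [0, 12, 9, 87]
MUL     -> [0, 12, 783]
PUSH 8  -> [0, 12, 783, 8]
MOD     -> [0, 12, 7]
MUL     -> [0, 84]
NEG     -> [0, -84]
ADD     -> [-84]
PUSH 8  -> [-84, 8]
MUL     -> [-672]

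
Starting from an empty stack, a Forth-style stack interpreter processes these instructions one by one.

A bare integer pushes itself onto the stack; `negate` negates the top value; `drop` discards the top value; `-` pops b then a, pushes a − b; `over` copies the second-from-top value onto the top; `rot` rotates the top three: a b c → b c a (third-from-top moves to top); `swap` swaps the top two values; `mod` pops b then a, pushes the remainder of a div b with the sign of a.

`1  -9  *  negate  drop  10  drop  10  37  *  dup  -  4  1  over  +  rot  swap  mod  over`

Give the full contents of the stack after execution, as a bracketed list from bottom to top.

[4, 0, 4]

1      : [1]
-9     : [1, -9]
*      : [-9]
negate : [9]
drop   : []
10     : [10]
drop   : []
10     : [10]
37     : [10, 37]
*      : [370]
dup    : [370, 370]
-      : [0]
4      : [0, 4]
1      : [0, 4, 1]
over   : [0, 4, 1, 4]
+      : [0, 4, 5]
rot    : [4, 5, 0]
swap   : [4, 0, 5]
mod    : [4, 0]
over   : [4, 0, 4]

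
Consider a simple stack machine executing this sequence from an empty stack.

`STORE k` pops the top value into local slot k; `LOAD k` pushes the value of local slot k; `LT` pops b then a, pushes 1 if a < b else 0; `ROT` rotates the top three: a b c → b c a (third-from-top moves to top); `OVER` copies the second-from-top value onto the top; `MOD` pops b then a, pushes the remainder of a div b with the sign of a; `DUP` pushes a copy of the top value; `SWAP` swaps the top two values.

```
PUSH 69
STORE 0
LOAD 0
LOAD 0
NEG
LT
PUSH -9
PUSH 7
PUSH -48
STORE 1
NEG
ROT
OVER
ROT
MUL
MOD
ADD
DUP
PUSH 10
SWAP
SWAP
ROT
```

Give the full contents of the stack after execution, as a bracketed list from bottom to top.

[-9, 10, -9]

PUSH 69  -> 69
STORE 0  -> (empty)
LOAD 0   -> 69
LOAD 0   -> 69 69
NEG      -> 69 -69
LT       -> 0
PUSH -9  -> 0 -9
PUSH 7   -> 0 -9 7
PUSH -48 -> 0 -9 7 -48
STORE 1  -> 0 -9 7
NEG      -> 0 -9 -7
ROT      -> -9 -7 0
OVER     -> -9 -7 0 -7
ROT      -> -9 0 -7 -7
MUL      -> -9 0 49
MOD      -> -9 0
ADD      -> -9
DUP      -> -9 -9
PUSH 10  -> -9 -9 10
SWAP     -> -9 10 -9
SWAP     -> -9 -9 10
ROT      -> -9 10 -9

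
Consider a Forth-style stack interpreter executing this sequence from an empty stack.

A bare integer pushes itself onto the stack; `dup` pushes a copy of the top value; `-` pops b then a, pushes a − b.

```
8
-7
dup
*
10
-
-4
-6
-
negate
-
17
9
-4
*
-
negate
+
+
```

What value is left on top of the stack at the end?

-4

8       8
-7      8 -7
dup     8 -7 -7
*       8 49
10      8 49 10
-       8 39
-4      8 39 -4
-6      8 39 -4 -6
-       8 39 2
negate  8 39 -2
-       8 41
17      8 41 17
9       8 41 17 9
-4      8 41 17 9 -4
*       8 41 17 -36
-       8 41 53
negate  8 41 -53
+       8 -12
+       -4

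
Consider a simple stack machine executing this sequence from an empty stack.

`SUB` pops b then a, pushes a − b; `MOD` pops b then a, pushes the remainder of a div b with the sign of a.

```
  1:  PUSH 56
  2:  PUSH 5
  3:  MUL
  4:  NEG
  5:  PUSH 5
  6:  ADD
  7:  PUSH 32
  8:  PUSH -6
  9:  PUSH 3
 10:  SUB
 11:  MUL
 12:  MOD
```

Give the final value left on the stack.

-275

PUSH 56 : 56
PUSH 5  : 56 5
MUL     : 280
NEG     : -280
PUSH 5  : -280 5
ADD     : -275
PUSH 32 : -275 32
PUSH -6 : -275 32 -6
PUSH 3  : -275 32 -6 3
SUB     : -275 32 -9
MUL     : -275 -288
MOD     : -275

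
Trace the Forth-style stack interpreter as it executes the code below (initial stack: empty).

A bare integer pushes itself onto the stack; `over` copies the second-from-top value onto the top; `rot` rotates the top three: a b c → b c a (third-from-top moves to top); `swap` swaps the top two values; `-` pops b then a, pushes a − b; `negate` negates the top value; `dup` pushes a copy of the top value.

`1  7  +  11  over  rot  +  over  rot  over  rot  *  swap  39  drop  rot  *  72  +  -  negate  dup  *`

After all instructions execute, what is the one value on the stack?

1      : [1]
7      : [1, 7]
+      : [8]
11     : [8, 11]
over   : [8, 11, 8]
rot    : [11, 8, 8]
+      : [11, 16]
over   : [11, 16, 11]
rot    : [16, 11, 11]
over   : [16, 11, 11, 11]
rot    : [16, 11, 11, 11]
*      : [16, 11, 121]
swap   : [16, 121, 11]
39     : [16, 121, 11, 39]
drop   : [16, 121, 11]
rot    : [121, 11, 16]
*      : [121, 176]
72     : [121, 176, 72]
+      : [121, 248]
-      : [-127]
negate : [127]
dup    : [127, 127]
*      : [16129]

16129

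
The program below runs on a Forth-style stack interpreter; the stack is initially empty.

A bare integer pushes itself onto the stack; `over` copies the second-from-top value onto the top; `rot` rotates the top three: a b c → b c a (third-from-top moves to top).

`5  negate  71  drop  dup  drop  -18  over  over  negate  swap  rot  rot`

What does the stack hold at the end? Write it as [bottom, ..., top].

[-5, -5, -18, 18]

5      → [5]
negate → [-5]
71     → [-5, 71]
drop   → [-5]
dup    → [-5, -5]
drop   → [-5]
-18    → [-5, -18]
over   → [-5, -18, -5]
over   → [-5, -18, -5, -18]
negate → [-5, -18, -5, 18]
swap   → [-5, -18, 18, -5]
rot    → [-5, 18, -5, -18]
rot    → [-5, -5, -18, 18]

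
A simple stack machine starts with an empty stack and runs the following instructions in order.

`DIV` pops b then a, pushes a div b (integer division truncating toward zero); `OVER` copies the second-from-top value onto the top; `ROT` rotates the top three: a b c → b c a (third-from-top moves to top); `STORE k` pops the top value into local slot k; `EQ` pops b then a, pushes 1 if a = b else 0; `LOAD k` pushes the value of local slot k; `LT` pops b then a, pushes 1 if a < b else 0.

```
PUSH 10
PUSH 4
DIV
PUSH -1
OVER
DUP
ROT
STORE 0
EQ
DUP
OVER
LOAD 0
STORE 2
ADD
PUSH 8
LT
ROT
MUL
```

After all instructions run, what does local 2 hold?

PUSH 10 : 10
PUSH 4  : 10 4
DIV     : 2
PUSH -1 : 2 -1
OVER    : 2 -1 2
DUP     : 2 -1 2 2
ROT     : 2 2 2 -1
STORE 0 : 2 2 2
EQ      : 2 1
DUP     : 2 1 1
OVER    : 2 1 1 1
LOAD 0  : 2 1 1 1 -1
STORE 2 : 2 1 1 1
ADD     : 2 1 2
PUSH 8  : 2 1 2 8
LT      : 2 1 1
ROT     : 1 1 2
MUL     : 1 2

-1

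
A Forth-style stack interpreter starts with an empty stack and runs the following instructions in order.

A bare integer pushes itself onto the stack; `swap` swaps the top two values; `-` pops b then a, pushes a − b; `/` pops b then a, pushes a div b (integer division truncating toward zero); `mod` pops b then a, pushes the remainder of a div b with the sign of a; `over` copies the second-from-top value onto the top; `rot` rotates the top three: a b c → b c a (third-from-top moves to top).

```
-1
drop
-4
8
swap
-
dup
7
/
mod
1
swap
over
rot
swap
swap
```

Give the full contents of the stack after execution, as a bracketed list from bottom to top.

-1    -1
drop  (empty)
-4    -4
8     -4 8
swap  8 -4
-     12
dup   12 12
7     12 12 7
/     12 1
mod   0
1     0 1
swap  1 0
over  1 0 1
rot   0 1 1
swap  0 1 1
swap  0 1 1

[0, 1, 1]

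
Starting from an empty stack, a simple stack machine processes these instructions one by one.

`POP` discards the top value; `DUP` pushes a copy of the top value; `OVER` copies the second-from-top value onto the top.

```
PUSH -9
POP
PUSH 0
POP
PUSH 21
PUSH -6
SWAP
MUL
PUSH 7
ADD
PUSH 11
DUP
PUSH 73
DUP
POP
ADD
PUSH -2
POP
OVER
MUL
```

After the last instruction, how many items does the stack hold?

PUSH -9  [-9]
POP      []
PUSH 0   [0]
POP      []
PUSH 21  [21]
PUSH -6  [21, -6]
SWAP     [-6, 21]
MUL      [-126]
PUSH 7   [-126, 7]
ADD      [-119]
PUSH 11  [-119, 11]
DUP      [-119, 11, 11]
PUSH 73  [-119, 11, 11, 73]
DUP      [-119, 11, 11, 73, 73]
POP      [-119, 11, 11, 73]
ADD      [-119, 11, 84]
PUSH -2  [-119, 11, 84, -2]
POP      [-119, 11, 84]
OVER     [-119, 11, 84, 11]
MUL      [-119, 11, 924]

3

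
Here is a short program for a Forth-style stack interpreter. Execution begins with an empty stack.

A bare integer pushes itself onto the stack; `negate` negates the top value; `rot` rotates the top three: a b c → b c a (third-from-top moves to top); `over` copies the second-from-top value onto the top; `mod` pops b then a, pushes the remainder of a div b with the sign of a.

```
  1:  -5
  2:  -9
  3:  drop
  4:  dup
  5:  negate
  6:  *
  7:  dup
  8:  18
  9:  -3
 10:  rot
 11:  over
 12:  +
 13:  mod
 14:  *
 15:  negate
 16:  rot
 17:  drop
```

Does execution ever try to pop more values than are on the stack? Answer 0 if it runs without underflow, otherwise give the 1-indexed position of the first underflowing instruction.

-5     : [-5]
-9     : [-5, -9]
drop   : [-5]
dup    : [-5, -5]
negate : [-5, 5]
*      : [-25]
dup    : [-25, -25]
18     : [-25, -25, 18]
-3     : [-25, -25, 18, -3]
rot    : [-25, 18, -3, -25]
over   : [-25, 18, -3, -25, -3]
+      : [-25, 18, -3, -28]
mod    : [-25, 18, -3]
*      : [-25, -54]
negate : [-25, 54]
rot  — needs 3 operands, stack has 2 → underflow

16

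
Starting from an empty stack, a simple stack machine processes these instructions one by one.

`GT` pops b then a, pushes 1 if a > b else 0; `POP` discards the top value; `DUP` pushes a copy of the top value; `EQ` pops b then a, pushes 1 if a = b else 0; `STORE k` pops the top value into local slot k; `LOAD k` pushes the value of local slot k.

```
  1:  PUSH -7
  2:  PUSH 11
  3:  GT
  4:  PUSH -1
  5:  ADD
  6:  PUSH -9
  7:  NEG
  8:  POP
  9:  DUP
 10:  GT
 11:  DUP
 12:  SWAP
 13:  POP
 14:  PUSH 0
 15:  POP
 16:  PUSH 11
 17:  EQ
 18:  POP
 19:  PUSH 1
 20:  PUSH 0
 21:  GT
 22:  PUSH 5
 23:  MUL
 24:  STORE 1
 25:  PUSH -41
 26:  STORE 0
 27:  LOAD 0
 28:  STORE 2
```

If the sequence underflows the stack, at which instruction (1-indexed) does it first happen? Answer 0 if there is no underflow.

PUSH -7  -> -7
PUSH 11  -> -7 11
GT       -> 0
PUSH -1  -> 0 -1
ADD      -> -1
PUSH -9  -> -1 -9
NEG      -> -1 9
POP      -> -1
DUP      -> -1 -1
GT       -> 0
DUP      -> 0 0
SWAP     -> 0 0
POP      -> 0
PUSH 0   -> 0 0
POP      -> 0
PUSH 11  -> 0 11
EQ       -> 0
POP      -> (empty)
PUSH 1   -> 1
PUSH 0   -> 1 0
GT       -> 1
PUSH 5   -> 1 5
MUL      -> 5
STORE 1  -> (empty)
PUSH -41 -> -41
STORE 0  -> (empty)
LOAD 0   -> -41
STORE 2  -> (empty)

0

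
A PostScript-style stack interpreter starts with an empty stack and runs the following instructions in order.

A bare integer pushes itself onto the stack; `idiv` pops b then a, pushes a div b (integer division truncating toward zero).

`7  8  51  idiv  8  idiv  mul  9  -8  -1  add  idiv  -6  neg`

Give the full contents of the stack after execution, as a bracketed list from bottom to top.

[0, -1, 6]

7    -> 7
8    -> 7 8
51   -> 7 8 51
idiv -> 7 0
8    -> 7 0 8
idiv -> 7 0
mul  -> 0
9    -> 0 9
-8   -> 0 9 -8
-1   -> 0 9 -8 -1
add  -> 0 9 -9
idiv -> 0 -1
-6   -> 0 -1 -6
neg  -> 0 -1 6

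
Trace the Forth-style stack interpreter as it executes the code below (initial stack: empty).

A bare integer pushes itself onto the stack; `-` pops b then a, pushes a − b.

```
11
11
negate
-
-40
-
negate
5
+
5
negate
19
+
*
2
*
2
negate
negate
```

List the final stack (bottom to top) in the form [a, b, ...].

[-1596, 2]

11      11
11      11 11
negate  11 -11
-       22
-40     22 -40
-       62
negate  -62
5       -62 5
+       -57
5       -57 5
negate  -57 -5
19      -57 -5 19
+       -57 14
*       -798
2       -798 2
*       -1596
2       -1596 2
negate  -1596 -2
negate  -1596 2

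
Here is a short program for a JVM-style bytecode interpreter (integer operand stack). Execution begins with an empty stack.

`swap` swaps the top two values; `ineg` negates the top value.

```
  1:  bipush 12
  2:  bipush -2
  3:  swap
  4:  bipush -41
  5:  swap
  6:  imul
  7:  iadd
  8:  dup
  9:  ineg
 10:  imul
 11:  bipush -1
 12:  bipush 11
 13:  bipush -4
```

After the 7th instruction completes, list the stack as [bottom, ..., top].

[-494]

bipush 12  → [12]
bipush -2  → [12, -2]
swap       → [-2, 12]
bipush -41 → [-2, 12, -41]
swap       → [-2, -41, 12]
imul       → [-2, -492]
iadd       → [-494]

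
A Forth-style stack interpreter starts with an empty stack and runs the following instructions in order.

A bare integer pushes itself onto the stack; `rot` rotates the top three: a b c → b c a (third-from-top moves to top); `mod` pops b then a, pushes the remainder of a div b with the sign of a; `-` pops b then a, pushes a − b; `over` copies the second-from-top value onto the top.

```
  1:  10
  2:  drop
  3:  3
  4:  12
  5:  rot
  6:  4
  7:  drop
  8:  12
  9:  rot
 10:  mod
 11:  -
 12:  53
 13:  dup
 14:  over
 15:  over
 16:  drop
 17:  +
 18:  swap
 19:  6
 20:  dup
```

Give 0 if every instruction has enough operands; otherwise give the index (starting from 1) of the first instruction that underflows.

5

10   : 10
drop : (empty)
3    : 3
12   : 3 12
rot  — needs 3 operands, stack has 2 → underflow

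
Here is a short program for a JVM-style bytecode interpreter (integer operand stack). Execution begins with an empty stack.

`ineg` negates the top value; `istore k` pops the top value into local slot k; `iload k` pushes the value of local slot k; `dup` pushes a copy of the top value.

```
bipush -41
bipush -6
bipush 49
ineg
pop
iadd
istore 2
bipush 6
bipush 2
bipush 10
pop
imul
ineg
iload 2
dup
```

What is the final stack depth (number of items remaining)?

bipush -41 → [-41]
bipush -6  → [-41, -6]
bipush 49  → [-41, -6, 49]
ineg       → [-41, -6, -49]
pop        → [-41, -6]
iadd       → [-47]
istore 2   → []
bipush 6   → [6]
bipush 2   → [6, 2]
bipush 10  → [6, 2, 10]
pop        → [6, 2]
imul       → [12]
ineg       → [-12]
iload 2    → [-12, -47]
dup        → [-12, -47, -47]

3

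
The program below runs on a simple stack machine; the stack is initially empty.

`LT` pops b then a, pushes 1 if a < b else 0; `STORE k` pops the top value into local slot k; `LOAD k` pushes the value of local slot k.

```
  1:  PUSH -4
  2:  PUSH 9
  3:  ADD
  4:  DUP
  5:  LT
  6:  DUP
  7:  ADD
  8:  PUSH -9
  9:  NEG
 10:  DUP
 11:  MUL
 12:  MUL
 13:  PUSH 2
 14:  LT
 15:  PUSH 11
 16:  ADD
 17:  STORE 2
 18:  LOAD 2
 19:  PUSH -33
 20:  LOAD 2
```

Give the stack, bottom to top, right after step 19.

PUSH -4  → [-4]
PUSH 9   → [-4, 9]
ADD      → [5]
DUP      → [5, 5]
LT       → [0]
DUP      → [0, 0]
ADD      → [0]
PUSH -9  → [0, -9]
NEG      → [0, 9]
DUP      → [0, 9, 9]
MUL      → [0, 81]
MUL      → [0]
PUSH 2   → [0, 2]
LT       → [1]
PUSH 11  → [1, 11]
ADD      → [12]
STORE 2  → []
LOAD 2   → [12]
PUSH -33 → [12, -33]

[12, -33]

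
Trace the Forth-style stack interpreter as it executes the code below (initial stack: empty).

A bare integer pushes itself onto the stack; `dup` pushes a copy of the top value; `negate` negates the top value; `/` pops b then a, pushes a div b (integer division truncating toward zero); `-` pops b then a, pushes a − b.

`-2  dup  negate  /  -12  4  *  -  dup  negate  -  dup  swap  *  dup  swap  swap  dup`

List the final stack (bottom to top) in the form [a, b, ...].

-2     → [-2]
dup    → [-2, -2]
negate → [-2, 2]
/      → [-1]
-12    → [-1, -12]
4      → [-1, -12, 4]
*      → [-1, -48]
-      → [47]
dup    → [47, 47]
negate → [47, -47]
-      → [94]
dup    → [94, 94]
swap   → [94, 94]
*      → [8836]
dup    → [8836, 8836]
swap   → [8836, 8836]
swap   → [8836, 8836]
dup    → [8836, 8836, 8836]

[8836, 8836, 8836]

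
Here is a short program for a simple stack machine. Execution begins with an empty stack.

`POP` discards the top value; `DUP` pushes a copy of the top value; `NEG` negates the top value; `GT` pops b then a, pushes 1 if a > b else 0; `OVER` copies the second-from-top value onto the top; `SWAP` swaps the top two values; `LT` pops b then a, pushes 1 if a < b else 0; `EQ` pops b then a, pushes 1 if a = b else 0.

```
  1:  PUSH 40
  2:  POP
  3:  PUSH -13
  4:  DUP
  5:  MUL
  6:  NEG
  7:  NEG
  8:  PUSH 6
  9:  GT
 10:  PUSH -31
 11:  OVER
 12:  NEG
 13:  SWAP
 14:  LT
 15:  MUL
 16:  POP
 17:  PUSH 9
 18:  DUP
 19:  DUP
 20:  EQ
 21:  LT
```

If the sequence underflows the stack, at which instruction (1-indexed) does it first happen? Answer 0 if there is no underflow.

0

PUSH 40  → 40
POP      → (empty)
PUSH -13 → -13
DUP      → -13 -13
MUL      → 169
NEG      → -169
NEG      → 169
PUSH 6   → 169 6
GT       → 1
PUSH -31 → 1 -31
OVER     → 1 -31 1
NEG      → 1 -31 -1
SWAP     → 1 -1 -31
LT       → 1 0
MUL      → 0
POP      → (empty)
PUSH 9   → 9
DUP      → 9 9
DUP      → 9 9 9
EQ       → 9 1
LT       → 0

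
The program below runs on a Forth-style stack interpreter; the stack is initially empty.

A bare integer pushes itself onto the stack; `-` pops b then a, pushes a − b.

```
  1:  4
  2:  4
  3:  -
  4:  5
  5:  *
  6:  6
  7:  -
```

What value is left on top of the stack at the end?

-6

4  [4]
4  [4, 4]
-  [0]
5  [0, 5]
*  [0]
6  [0, 6]
-  [-6]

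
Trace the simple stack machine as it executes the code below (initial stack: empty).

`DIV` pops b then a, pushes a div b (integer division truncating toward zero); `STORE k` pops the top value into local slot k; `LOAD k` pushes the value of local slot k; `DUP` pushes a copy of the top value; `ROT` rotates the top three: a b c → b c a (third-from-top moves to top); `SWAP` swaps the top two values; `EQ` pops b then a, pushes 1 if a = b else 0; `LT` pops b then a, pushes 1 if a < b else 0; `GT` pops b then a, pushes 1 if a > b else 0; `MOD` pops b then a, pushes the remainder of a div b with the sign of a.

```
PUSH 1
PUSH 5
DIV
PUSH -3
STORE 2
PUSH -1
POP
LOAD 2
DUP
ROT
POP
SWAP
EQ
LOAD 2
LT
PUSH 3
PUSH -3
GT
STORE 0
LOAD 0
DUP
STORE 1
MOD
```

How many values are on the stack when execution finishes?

PUSH 1  → [1]
PUSH 5  → [1, 5]
DIV     → [0]
PUSH -3 → [0, -3]
STORE 2 → [0]
PUSH -1 → [0, -1]
POP     → [0]
LOAD 2  → [0, -3]
DUP     → [0, -3, -3]
ROT     → [-3, -3, 0]
POP     → [-3, -3]
SWAP    → [-3, -3]
EQ      → [1]
LOAD 2  → [1, -3]
LT      → [0]
PUSH 3  → [0, 3]
PUSH -3 → [0, 3, -3]
GT      → [0, 1]
STORE 0 → [0]
LOAD 0  → [0, 1]
DUP     → [0, 1, 1]
STORE 1 → [0, 1]
MOD     → [0]

1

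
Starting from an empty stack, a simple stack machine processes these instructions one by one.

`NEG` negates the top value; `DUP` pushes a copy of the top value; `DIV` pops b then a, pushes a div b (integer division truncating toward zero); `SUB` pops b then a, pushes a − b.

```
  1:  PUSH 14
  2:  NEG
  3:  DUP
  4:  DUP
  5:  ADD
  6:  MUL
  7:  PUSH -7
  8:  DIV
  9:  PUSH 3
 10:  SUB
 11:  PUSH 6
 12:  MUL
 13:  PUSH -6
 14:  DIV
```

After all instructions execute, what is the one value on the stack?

PUSH 14 → 14
NEG     → -14
DUP     → -14 -14
DUP     → -14 -14 -14
ADD     → -14 -28
MUL     → 392
PUSH -7 → 392 -7
DIV     → -56
PUSH 3  → -56 3
SUB     → -59
PUSH 6  → -59 6
MUL     → -354
PUSH -6 → -354 -6
DIV     → 59

59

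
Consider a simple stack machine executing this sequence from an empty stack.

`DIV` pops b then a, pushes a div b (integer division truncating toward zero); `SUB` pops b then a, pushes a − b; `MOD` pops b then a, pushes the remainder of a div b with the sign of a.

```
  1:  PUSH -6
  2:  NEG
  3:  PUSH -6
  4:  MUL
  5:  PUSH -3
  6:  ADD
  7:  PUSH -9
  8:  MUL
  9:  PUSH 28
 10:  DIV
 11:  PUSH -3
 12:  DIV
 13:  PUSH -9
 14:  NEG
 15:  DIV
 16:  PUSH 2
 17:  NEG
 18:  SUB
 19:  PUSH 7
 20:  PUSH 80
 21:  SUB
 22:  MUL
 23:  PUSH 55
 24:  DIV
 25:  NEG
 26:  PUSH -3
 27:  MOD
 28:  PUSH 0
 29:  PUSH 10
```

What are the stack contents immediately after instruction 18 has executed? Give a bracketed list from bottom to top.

[2]

PUSH -6 -> -6
NEG     -> 6
PUSH -6 -> 6 -6
MUL     -> -36
PUSH -3 -> -36 -3
ADD     -> -39
PUSH -9 -> -39 -9
MUL     -> 351
PUSH 28 -> 351 28
DIV     -> 12
PUSH -3 -> 12 -3
DIV     -> -4
PUSH -9 -> -4 -9
NEG     -> -4 9
DIV     -> 0
PUSH 2  -> 0 2
NEG     -> 0 -2
SUB     -> 2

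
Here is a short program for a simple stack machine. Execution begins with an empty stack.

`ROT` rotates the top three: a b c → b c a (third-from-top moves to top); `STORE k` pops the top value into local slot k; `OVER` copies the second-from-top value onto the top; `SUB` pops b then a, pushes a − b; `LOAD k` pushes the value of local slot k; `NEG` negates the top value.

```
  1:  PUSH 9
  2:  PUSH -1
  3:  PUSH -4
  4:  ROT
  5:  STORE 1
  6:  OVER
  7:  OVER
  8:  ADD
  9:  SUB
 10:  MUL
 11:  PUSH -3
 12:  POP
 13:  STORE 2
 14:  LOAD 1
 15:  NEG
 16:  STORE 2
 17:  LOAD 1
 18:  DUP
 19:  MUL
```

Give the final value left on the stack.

PUSH 9  : 9
PUSH -1 : 9 -1
PUSH -4 : 9 -1 -4
ROT     : -1 -4 9
STORE 1 : -1 -4
OVER    : -1 -4 -1
OVER    : -1 -4 -1 -4
ADD     : -1 -4 -5
SUB     : -1 1
MUL     : -1
PUSH -3 : -1 -3
POP     : -1
STORE 2 : (empty)
LOAD 1  : 9
NEG     : -9
STORE 2 : (empty)
LOAD 1  : 9
DUP     : 9 9
MUL     : 81

81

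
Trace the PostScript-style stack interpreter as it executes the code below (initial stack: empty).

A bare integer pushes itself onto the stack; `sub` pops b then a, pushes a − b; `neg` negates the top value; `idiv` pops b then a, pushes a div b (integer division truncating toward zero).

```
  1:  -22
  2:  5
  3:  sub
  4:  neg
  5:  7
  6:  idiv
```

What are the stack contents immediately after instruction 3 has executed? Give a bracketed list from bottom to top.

-22 → -22
5   → -22 5
sub → -27

[-27]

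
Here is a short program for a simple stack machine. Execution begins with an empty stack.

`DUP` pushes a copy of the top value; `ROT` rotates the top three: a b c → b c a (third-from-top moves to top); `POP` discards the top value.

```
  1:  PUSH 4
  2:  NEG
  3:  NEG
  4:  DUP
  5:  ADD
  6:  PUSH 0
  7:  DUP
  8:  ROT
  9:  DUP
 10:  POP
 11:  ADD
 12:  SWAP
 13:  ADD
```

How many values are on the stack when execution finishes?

PUSH 4  4
NEG     -4
NEG     4
DUP     4 4
ADD     8
PUSH 0  8 0
DUP     8 0 0
ROT     0 0 8
DUP     0 0 8 8
POP     0 0 8
ADD     0 8
SWAP    8 0
ADD     8

1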